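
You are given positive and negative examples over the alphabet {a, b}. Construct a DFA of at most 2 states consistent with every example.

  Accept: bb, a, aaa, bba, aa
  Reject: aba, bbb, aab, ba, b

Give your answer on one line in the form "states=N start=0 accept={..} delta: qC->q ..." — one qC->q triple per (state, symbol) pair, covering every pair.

states=2 start=0 accept={0} delta: 0a->0 0b->1 1a->1 1b->0

Grow the machine one transition at a time. Run the examples from 0; the earliest place one falls off (shortest prefix, ties alphabetical) gets sent to the lowest-numbered state that keeps every Accept/Reject pair distinguishable — a pair clashes when both reach the same state with identical unread suffix — and to a fresh state only if none does.
a: 0a undefined. 0a->0: ok.
b: 0b undefined. 0b->0: no, bb/aba meet in 0. Open state 1: 0b->1.
ba: 1a undefined. 1a->0: no, a/aba meet in 0. 1a->1: ok.
bb: 1b undefined. 1b->0: ok.
All examples now run through 2 states with every (state, symbol) defined. Accept strings end in {0}, Reject strings end in {1}; accept={0}.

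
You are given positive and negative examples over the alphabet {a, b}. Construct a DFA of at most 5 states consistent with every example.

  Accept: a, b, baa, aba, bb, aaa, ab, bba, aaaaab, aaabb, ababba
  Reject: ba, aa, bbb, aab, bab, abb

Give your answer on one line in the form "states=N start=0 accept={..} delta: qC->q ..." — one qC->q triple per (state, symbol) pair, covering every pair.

states=5 start=0 accept={1,3,4} delta: 0a->1 0b->1 1a->2 1b->3 2a->3 2b->0 3a->4 3b->0 4a->0 4b->1

Grow the machine one transition at a time. Run the examples from 0; the earliest place one falls off (shortest prefix, ties alphabetical) gets sent to the lowest-numbered state that keeps every Accept/Reject pair distinguishable — a pair clashes when both reach the same state with identical unread suffix — and to a fresh state only if none does.
a: 0a undefined. 0a->0: no, a/aa meet in 0. Open state 1: 0a->1.
b: 0b undefined. 0b->0: no, a/ba meet in 1. 0b->1: ok.
aa: 1a undefined. 1a->0: no, a/aab meet in 1. 1a->1: no, a/ba meet in 1. Open state 2: 1a->2.
ab: 1b undefined. 1b->0: no, a/bbb meet in 1. 1b->1: no, a/bbb meet in 1. 1b->2: no, bb/ba meet in 2. Open state 3: 1b->3.
aaa: 2a undefined. 2a->0: no, aaaaab/aab meet in 2 with "b" left. 2a->1: no, aaabb/bbb meet in 3 with "b" left. 2a->2: no, baa/ba meet in 2. 2a->3: ok.
aab: 2b undefined. 2b->0: ok.
aba: 3a undefined. 3a->0: no, aba/aab meet in 0. 3a->1: no, aaaaab/aab meet in 0. 3a->2: no, aba/ba meet in 2. 3a->3: no, aaaaab/bbb meet in 3 with "b" left. Open state 4: 3a->4.
abb: 3b undefined. 3b->0: ok.
abab: 4b undefined. 4b->0: no, ababba/ba meet in 2. 4b->1: ok.
aaaaa: 4a undefined. 4a->0: ok.
All examples now run through 5 states with every (state, symbol) defined. Accept strings end in {1,3,4}, Reject strings end in {0,2}; accept={1,3,4}.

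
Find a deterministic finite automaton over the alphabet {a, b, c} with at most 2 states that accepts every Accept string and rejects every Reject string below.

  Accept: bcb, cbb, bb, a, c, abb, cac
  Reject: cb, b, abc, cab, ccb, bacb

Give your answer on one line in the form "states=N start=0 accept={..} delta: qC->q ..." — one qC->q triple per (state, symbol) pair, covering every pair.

State merging on the prefix tree: take the shortest (then alphabetical) example prefix whose next move is undefined and point that move at state 0, else 1, else 2, ...; a target is out if some Accept/Reject pair would then sit in one state with the same input left (inseparable). If every existing state is out, open a new one.
a: 0a undefined. 0a->0: ok.
b: 0b undefined. 0b->0: no, bcb/cb meet in 0 with "cb" left. Open state 1: 0b->1.
c: 0c undefined. 0c->0: ok.
ba: 1a undefined. 1a->0: ok.
bb: 1b undefined. 1b->0: ok.
bc: 1c undefined. 1c->0: no, bcb/cb meet in 1. 1c->1: ok.
All examples now run through 2 states with every (state, symbol) defined. Accept strings end in {0}, Reject strings end in {1}; accept={0}.

states=2 start=0 accept={0} delta: 0a->0 0b->1 0c->0 1a->0 1b->0 1c->1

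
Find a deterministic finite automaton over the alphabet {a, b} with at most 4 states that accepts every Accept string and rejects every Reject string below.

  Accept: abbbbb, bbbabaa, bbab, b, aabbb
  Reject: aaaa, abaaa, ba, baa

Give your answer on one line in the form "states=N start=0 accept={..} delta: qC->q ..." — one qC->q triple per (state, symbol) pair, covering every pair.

State merging on the prefix tree: take the shortest (then alphabetical) example prefix whose next move is undefined and point that move at state 0, else 1, else 2, ...; a target is out if some Accept/Reject pair would then sit in one state with the same input left (inseparable). If every existing state is out, open a new one.
a: 0a undefined. 0a->0: ok.
b: 0b undefined. 0b->0: no, abbbbb/aaaa meet in 0. Open state 1: 0b->1.
ba: 1a undefined. 1a->0: ok.
bb: 1b undefined. 1b->0: no, bbbabaa/aaaa meet in 0. 1b->1: no, bbbabaa/aaaa meet in 0. Open state 2: 1b->2.
bba: 2a undefined. 2a->0: ok.
bbb: 2b undefined. 2b->0: no, bbbabaa/aaaa meet in 0. 2b->1: no, bbbabaa/aaaa meet in 0. 2b->2: no, bbbabaa/aaaa meet in 0. Open state 3: 2b->3.
bbba: 3a undefined. 3a->0: no, bbbabaa/aaaa meet in 0. 3a->1: no, bbbabaa/aaaa meet in 0. 3a->2: no, bbbabaa/aaaa meet in 0. 3a->3: ok.
abbbb: 3b undefined. 3b->0: no, bbbabaa/aaaa meet in 0. 3b->1: no, bbbabaa/aaaa meet in 0. 3b->2: no, bbbabaa/aaaa meet in 0. 3b->3: ok.
All examples now run through 4 states with every (state, symbol) defined. Accept strings end in {1,3}, Reject strings end in {0}; accept={1,3}.

states=4 start=0 accept={1,3} delta: 0a->0 0b->1 1a->0 1b->2 2a->0 2b->3 3a->3 3b->3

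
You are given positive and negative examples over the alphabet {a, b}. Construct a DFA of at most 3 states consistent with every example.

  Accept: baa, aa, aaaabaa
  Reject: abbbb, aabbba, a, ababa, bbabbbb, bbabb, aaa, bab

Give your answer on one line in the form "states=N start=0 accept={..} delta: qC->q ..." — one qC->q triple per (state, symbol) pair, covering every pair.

states=2 start=0 accept={0} delta: 0a->1 0b->0 1a->0 1b->1

Fold the examples into a partial DFA from state 0: repeatedly fix the first undefined (state, symbol) met by the shortest-then-alphabetical prefix, trying targets in increasing order and rejecting any under which an Accept and a Reject string meet in one state with the same remainder; add a state when all current targets are rejected. Accepting states are where Accept strings end.
a: 0a undefined. 0a->0: no, aa/a meet in 0. Open state 1: 0a->1.
b: 0b undefined. 0b->0: ok.
aa: 1a undefined. 1a->0: ok.
ab: 1b undefined. 1b->0: no, baa/abbbb meet in 0. 1b->1: ok.
All examples now run through 2 states with every (state, symbol) defined. Accept strings end in {0}, Reject strings end in {1}; accept={0}.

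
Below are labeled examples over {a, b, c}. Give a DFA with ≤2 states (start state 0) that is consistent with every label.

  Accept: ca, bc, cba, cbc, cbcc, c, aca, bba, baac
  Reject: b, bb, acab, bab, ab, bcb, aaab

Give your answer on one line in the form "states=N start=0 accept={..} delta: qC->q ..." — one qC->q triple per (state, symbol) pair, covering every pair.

states=2 start=0 accept={0} delta: 0a->0 0b->1 0c->0 1a->0 1b->1 1c->0

Grow the machine one transition at a time. Run the examples from 0; the earliest place one falls off (shortest prefix, ties alphabetical) gets sent to the lowest-numbered state that keeps every Accept/Reject pair distinguishable — a pair clashes when both reach the same state with identical unread suffix — and to a fresh state only if none does.
a: 0a undefined. 0a->0: ok.
b: 0b undefined. 0b->0: no, bba/b meet in 0. Open state 1: 0b->1.
c: 0c undefined. 0c->0: ok.
ba: 1a undefined. 1a->0: ok.
bb: 1b undefined. 1b->0: no, ca/bb meet in 0. 1b->1: ok.
bc: 1c undefined. 1c->0: ok.
All examples now run through 2 states with every (state, symbol) defined. Accept strings end in {0}, Reject strings end in {1}; accept={0}.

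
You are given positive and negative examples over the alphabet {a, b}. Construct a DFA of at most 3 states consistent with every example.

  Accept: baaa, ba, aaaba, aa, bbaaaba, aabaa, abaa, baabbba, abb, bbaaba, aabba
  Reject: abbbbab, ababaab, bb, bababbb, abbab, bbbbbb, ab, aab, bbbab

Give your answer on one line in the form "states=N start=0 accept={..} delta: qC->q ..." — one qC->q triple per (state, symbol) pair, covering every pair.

State merging on the prefix tree: take the shortest (then alphabetical) example prefix whose next move is undefined and point that move at state 0, else 1, else 2, ...; a target is out if some Accept/Reject pair would then sit in one state with the same input left (inseparable). If every existing state is out, open a new one.
a: 0a undefined. 0a->0: no, abb/bb meet in 0 with "bb" left. Open state 1: 0a->1.
b: 0b undefined. 0b->0: ok.
aa: 1a undefined. 1a->0: no, aa/bb meet in 0. 1a->1: ok.
ab: 1b undefined. 1b->0: no, abb/abbbbab meet in 0. 1b->1: no, baaa/abbbbab meet in 1. Open state 2: 1b->2.
aba: 2a undefined. 2a->0: no, aaaba/bb meet in 0. 2a->1: ok.
abb: 2b undefined. 2b->0: no, abb/bb meet in 0. 2b->1: ok.
All examples now run through 3 states with every (state, symbol) defined. Accept strings end in {1}, Reject strings end in {0,2}; accept={1}.

states=3 start=0 accept={1} delta: 0a->1 0b->0 1a->1 1b->2 2a->1 2b->1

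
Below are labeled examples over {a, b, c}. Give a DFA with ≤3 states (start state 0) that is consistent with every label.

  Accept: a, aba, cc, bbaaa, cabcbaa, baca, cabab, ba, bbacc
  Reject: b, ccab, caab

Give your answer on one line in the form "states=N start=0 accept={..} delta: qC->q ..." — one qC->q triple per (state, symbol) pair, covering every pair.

State merging on the prefix tree: take the shortest (then alphabetical) example prefix whose next move is undefined and point that move at state 0, else 1, else 2, ...; a target is out if some Accept/Reject pair would then sit in one state with the same input left (inseparable). If every existing state is out, open a new one.
a: 0a undefined. 0a->0: ok.
b: 0b undefined. 0b->0: no, a/b meet in 0. Open state 1: 0b->1.
c: 0c undefined. 0c->0: ok.
ba: 1a undefined. 1a->0: no, cabab/b meet in 1. 1a->1: no, aba/b meet in 1. Open state 2: 1a->2.
bb: 1b undefined. 1b->0: ok.
bac: 2c undefined. 2c->0: ok.
cabc: 1c undefined. 1c->0: ok.
cabab: 2b undefined. 2b->0: ok.
cabcbaa: 2a undefined. 2a->0: ok.
All examples now run through 3 states with every (state, symbol) defined. Accept strings end in {0,2}, Reject strings end in {1}; accept={0,2}.

states=3 start=0 accept={0,2} delta: 0a->0 0b->1 0c->0 1a->2 1b->0 1c->0 2a->0 2b->0 2c->0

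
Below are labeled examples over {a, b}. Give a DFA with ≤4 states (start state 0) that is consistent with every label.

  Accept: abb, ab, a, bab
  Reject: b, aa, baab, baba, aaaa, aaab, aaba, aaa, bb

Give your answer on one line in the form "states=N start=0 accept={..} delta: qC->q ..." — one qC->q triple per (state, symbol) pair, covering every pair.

Fold the examples into a partial DFA from state 0: repeatedly fix the first undefined (state, symbol) met by the shortest-then-alphabetical prefix, trying targets in increasing order and rejecting any under which an Accept and a Reject string meet in one state with the same remainder; add a state when all current targets are rejected. Accepting states are where Accept strings end.
a: 0a undefined. 0a->0: no, abb/bb meet in 0 with "bb" left. Open state 1: 0a->1.
b: 0b undefined. 0b->0: ok.
aa: 1a undefined. 1a->0: no, ab/aaab meet in 1 with "b" left. 1a->1: no, ab/baab meet in 1 with "b" left. Open state 2: 1a->2.
ab: 1b undefined. 1b->0: no, abb/b meet in 0. 1b->1: ok.
aaa: 2a undefined. 2a->0: no, abb/aaaa meet in 1. 2a->1: no, abb/aaab meet in 1. 2a->2: ok.
aab: 2b undefined. 2b->0: no, abb/aaba meet in 1. 2b->1: no, abb/baab meet in 1. 2b->2: ok.
All examples now run through 3 states with every (state, symbol) defined. Accept strings end in {1}, Reject strings end in {0,2}; accept={1}.

states=3 start=0 accept={1} delta: 0a->1 0b->0 1a->2 1b->1 2a->2 2b->2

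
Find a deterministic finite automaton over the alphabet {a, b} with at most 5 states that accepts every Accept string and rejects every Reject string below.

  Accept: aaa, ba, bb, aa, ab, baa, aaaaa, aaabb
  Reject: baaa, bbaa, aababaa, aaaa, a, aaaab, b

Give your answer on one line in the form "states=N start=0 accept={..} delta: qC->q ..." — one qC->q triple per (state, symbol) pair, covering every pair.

states=5 start=0 accept={0,2,3} delta: 0a->1 0b->1 1a->2 1b->2 2a->3 2b->0 3a->4 3b->1 4a->0 4b->1

Fold the examples into a partial DFA from state 0: repeatedly fix the first undefined (state, symbol) met by the shortest-then-alphabetical prefix, trying targets in increasing order and rejecting any under which an Accept and a Reject string meet in one state with the same remainder; add a state when all current targets are rejected. Accepting states are where Accept strings end.
a: 0a undefined. 0a->0: no, aaa/aaaa meet in 0. Open state 1: 0a->1.
b: 0b undefined. 0b->0: no, aaa/baaa meet in 1 with "aa" left. 0b->1: ok.
aa: 1a undefined. 1a->0: no, aaa/aababaa meet in 1. 1a->1: no, aaa/baaa meet in 1. Open state 2: 1a->2.
ab: 1b undefined. 1b->0: no, ba/bbaa meet in 2. 1b->1: no, aaa/bbaa meet in 2 with "a" left. 1b->2: ok.
aaa: 2a undefined. 2a->0: no, ba/aaaab meet in 2. 2a->1: no, aaa/a meet in 1. 2a->2: no, aaa/baaa meet in 2. Open state 3: 2a->3.
aab: 2b undefined. 2b->0: ok.
aaaa: 3a undefined. 3a->0: no, aaaaa/a meet in 1. 3a->1: no, ba/aaaab meet in 2. 3a->2: no, ba/baaa meet in 2. 3a->3: no, aaa/baaa meet in 3. Open state 4: 3a->4.
aaab: 3b undefined. 3b->0: no, aaabb/a meet in 1. 3b->1: ok.
aaaaa: 4a undefined. 4a->0: ok.
aaaab: 4b undefined. 4b->0: no, aaaaa/aaaab meet in 0. 4b->1: ok.
All examples now run through 5 states with every (state, symbol) defined. Accept strings end in {0,2,3}, Reject strings end in {1,4}; accept={0,2,3}.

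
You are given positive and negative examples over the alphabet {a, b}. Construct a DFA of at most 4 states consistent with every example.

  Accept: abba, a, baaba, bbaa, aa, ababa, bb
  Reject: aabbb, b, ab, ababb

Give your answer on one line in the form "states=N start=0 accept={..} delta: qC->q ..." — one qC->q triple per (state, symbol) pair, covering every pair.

states=2 start=0 accept={0} delta: 0a->0 0b->1 1a->1 1b->0

State merging on the prefix tree: take the shortest (then alphabetical) example prefix whose next move is undefined and point that move at state 0, else 1, else 2, ...; a target is out if some Accept/Reject pair would then sit in one state with the same input left (inseparable). If every existing state is out, open a new one.
a: 0a undefined. 0a->0: ok.
b: 0b undefined. 0b->0: no, abba/aabbb meet in 0. Open state 1: 0b->1.
ba: 1a undefined. 1a->0: no, bb/ababb meet in 1 with "b" left. 1a->1: ok.
bb: 1b undefined. 1b->0: ok.
All examples now run through 2 states with every (state, symbol) defined. Accept strings end in {0}, Reject strings end in {1}; accept={0}.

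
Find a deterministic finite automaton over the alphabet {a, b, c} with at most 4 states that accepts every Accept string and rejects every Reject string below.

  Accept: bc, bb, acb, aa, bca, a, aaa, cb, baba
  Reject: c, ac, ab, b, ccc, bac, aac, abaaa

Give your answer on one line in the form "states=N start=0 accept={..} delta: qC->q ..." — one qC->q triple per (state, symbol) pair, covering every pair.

states=3 start=0 accept={0} delta: 0a->0 0b->1 0c->1 1a->2 1b->0 1c->0 2a->1 2b->0 2c->1

Grow the machine one transition at a time. Run the examples from 0; the earliest place one falls off (shortest prefix, ties alphabetical) gets sent to the lowest-numbered state that keeps every Accept/Reject pair distinguishable — a pair clashes when both reach the same state with identical unread suffix — and to a fresh state only if none does.
a: 0a undefined. 0a->0: ok.
b: 0b undefined. 0b->0: no, bc/c meet in 0 with "c" left. Open state 1: 0b->1.
c: 0c undefined. 0c->0: no, acb/ab meet in 1. 0c->1: ok.
ba: 1a undefined. 1a->0: no, aa/abaaa meet in 0. 1a->1: no, bc/bac meet in 1 with "c" left. Open state 2: 1a->2.
bb: 1b undefined. 1b->0: ok.
bc: 1c undefined. 1c->0: ok.
bab: 2b undefined. 2b->0: ok.
bac: 2c undefined. 2c->0: no, bc/bac meet in 0. 2c->1: ok.
abaa: 2a undefined. 2a->0: no, bc/abaaa meet in 0. 2a->1: ok.
All examples now run through 3 states with every (state, symbol) defined. Accept strings end in {0}, Reject strings end in {1,2}; accept={0}.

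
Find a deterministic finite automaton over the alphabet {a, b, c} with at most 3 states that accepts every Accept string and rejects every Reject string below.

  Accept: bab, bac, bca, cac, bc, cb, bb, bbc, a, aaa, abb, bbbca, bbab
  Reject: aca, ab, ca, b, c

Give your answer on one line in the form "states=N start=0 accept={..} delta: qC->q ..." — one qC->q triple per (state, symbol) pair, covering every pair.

State merging on the prefix tree: take the shortest (then alphabetical) example prefix whose next move is undefined and point that move at state 0, else 1, else 2, ...; a target is out if some Accept/Reject pair would then sit in one state with the same input left (inseparable). If every existing state is out, open a new one.
a: 0a undefined. 0a->0: ok.
b: 0b undefined. 0b->0: no, bab/ab meet in 0. Open state 1: 0b->1.
c: 0c undefined. 0c->0: no, cac/aca meet in 0. 0c->1: ok.
ba: 1a undefined. 1a->0: no, bab/ab meet in 1. 1a->1: ok.
bb: 1b undefined. 1b->0: no, bbc/aca meet in 1. 1b->1: no, bab/aca meet in 1. Open state 2: 1b->2.
bc: 1c undefined. 1c->0: ok.
bba: 2a undefined. 2a->0: no, bbab/aca meet in 1. 2a->1: ok.
bbb: 2b undefined. 2b->0: no, bbbca/aca meet in 1. 2b->1: ok.
bbc: 2c undefined. 2c->0: ok.
All examples now run through 3 states with every (state, symbol) defined. Accept strings end in {0,2}, Reject strings end in {1}; accept={0,2}.

states=3 start=0 accept={0,2} delta: 0a->0 0b->1 0c->1 1a->1 1b->2 1c->0 2a->1 2b->1 2c->0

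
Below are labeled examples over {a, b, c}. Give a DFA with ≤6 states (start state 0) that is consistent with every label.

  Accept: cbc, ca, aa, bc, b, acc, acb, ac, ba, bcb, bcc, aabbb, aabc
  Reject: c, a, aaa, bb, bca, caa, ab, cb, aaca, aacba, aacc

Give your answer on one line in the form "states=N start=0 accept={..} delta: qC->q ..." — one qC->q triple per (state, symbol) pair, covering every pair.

states=5 start=0 accept={0,2,3,4} delta: 0a->1 0b->2 0c->1 1a->3 1b->1 1c->3 2a->0 2b->1 2c->3 3a->1 3b->3 3c->4 4a->1 4b->0 4c->1

Grow the machine one transition at a time. Run the examples from 0; the earliest place one falls off (shortest prefix, ties alphabetical) gets sent to the lowest-numbered state that keeps every Accept/Reject pair distinguishable — a pair clashes when both reach the same state with identical unread suffix — and to a fresh state only if none does.
a: 0a undefined. 0a->0: no, ca/aaca meet in 0 with "ca" left. Open state 1: 0a->1.
b: 0b undefined. 0b->0: no, ca/bca meet in 0 with "ca" left. 0b->1: no, b/a meet in 1. Open state 2: 0b->2.
c: 0c undefined. 0c->0: no, ca/a meet in 1. 0c->1: ok.
aa: 1a undefined. 1a->0: no, ca/aaca meet in 0. 1a->1: no, ca/c meet in 1. 1a->2: no, ba/aaa meet in 2 with "a" left. Open state 3: 1a->3.
ab: 1b undefined. 1b->0: no, cbc/c meet in 1. 1b->1: ok.
ac: 1c undefined. 1c->0: no, acc/c meet in 1. 1c->1: no, cbc/c meet in 1. 1c->2: no, acb/bb meet in 2 with "b" left. 1c->3: ok.
ba: 2a undefined. 2a->0: ok.
bb: 2b undefined. 2b->0: no, ba/bb meet in 0. 2b->1: ok.
bc: 2c undefined. 2c->0: no, bcc/c meet in 1. 2c->1: no, cbc/bca meet in 3. 2c->2: no, ba/bca meet in 0. 2c->3: ok.
aaa: 3a undefined. 3a->0: no, ba/aaa meet in 0. 3a->1: ok.
aab: 3b undefined. 3b->0: no, aabbb/c meet in 1. 3b->1: no, acb/c meet in 1. 3b->2: no, aabbb/c meet in 1. 3b->3: ok.
aac: 3c undefined. 3c->0: no, acc/aacba meet in 0. 3c->1: no, cbc/aaca meet in 3. 3c->2: no, cbc/aacba meet in 3. 3c->3: no, cbc/aacc meet in 3. Open state 4: 3c->4.
aaca: 4a undefined. 4a->0: no, ba/aaca meet in 0. 4a->1: ok.
aacb: 4b undefined. 4b->0: ok.
aacc: 4c undefined. 4c->0: no, ba/aacc meet in 0. 4c->1: ok.
All examples now run through 5 states with every (state, symbol) defined. Accept strings end in {0,2,3,4}, Reject strings end in {1}; accept={0,2,3,4}.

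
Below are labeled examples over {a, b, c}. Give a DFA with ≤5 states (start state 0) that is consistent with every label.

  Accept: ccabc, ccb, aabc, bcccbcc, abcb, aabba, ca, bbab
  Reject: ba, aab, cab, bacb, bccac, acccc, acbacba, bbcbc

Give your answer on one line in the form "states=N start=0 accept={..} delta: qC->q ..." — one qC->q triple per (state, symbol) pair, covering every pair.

states=5 start=0 accept={2,3} delta: 0a->0 0b->1 0c->2 1a->0 1b->3 1c->3 2a->2 2b->0 2c->1 3a->3 3b->2 3c->4 4a->2 4b->2 4c->3

Fold the examples into a partial DFA from state 0: repeatedly fix the first undefined (state, symbol) met by the shortest-then-alphabetical prefix, trying targets in increasing order and rejecting any under which an Accept and a Reject string meet in one state with the same remainder; add a state when all current targets are rejected. Accepting states are where Accept strings end.
a: 0a undefined. 0a->0: ok.
b: 0b undefined. 0b->0: no, abcb/bacb meet in 0 with "cb" left. Open state 1: 0b->1.
c: 0c undefined. 0c->0: no, ccb/aab meet in 1. 0c->1: no, ca/ba meet in 1 with "a" left. Open state 2: 0c->2.
ba: 1a undefined. 1a->0: ok.
bb: 1b undefined. 1b->0: no, aabba/ba meet in 0. 1b->1: no, aabba/ba meet in 0. 1b->2: no, bbab/cab meet in 2 with "ab" left. Open state 3: 1b->3.
bc: 1c undefined. 1c->0: no, aabc/ba meet in 0. 1c->1: no, aabc/aab meet in 1. 1c->2: no, abcb/bacb meet in 2 with "b" left. 1c->3: ok.
ca: 2a undefined. 2a->0: no, ca/ba meet in 0. 2a->1: no, aabc/cab meet in 3. 2a->2: ok.
cc: 2c undefined. 2c->0: no, ccb/aab meet in 1. 2c->1: ok.
acb: 2b undefined. 2b->0: ok.
bba: 3a undefined. 3a->0: no, aabba/ba meet in 0. 3a->1: no, aabba/aab meet in 1. 3a->2: no, bbab/ba meet in 0. 3a->3: ok.
bbc: 3c undefined. 3c->0: no, ccabc/bbcbc meet in 3. 3c->1: no, ca/bccac meet in 2. 3c->2: no, bcccbcc/aab meet in 1. 3c->3: no, ccabc/bccac meet in 3. Open state 4: 3c->4.
abcb: 3b undefined. 3b->0: no, abcb/ba meet in 0. 3b->1: no, abcb/aab meet in 1. 3b->2: ok.
bbcb: 4b undefined. 4b->0: no, abcb/bbcbc meet in 2. 4b->1: no, ccabc/bbcbc meet in 3. 4b->2: ok.
bcca: 4a undefined. 4a->0: no, abcb/bccac meet in 2. 4a->1: no, ccabc/bccac meet in 3. 4a->2: ok.
bccc: 4c undefined. 4c->0: no, bcccbcc/acccc meet in 4. 4c->1: no, bcccbcc/aab meet in 1. 4c->2: no, bcccbcc/aab meet in 1. 4c->3: ok.
All examples now run through 5 states with every (state, symbol) defined. Accept strings end in {2,3}, Reject strings end in {0,1,4}; accept={2,3}.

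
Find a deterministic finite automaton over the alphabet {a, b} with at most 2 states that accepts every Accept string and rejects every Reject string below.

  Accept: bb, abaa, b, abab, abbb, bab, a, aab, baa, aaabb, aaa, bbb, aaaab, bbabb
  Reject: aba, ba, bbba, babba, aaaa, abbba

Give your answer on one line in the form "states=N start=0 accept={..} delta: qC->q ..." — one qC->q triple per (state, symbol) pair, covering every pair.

State merging on the prefix tree: take the shortest (then alphabetical) example prefix whose next move is undefined and point that move at state 0, else 1, else 2, ...; a target is out if some Accept/Reject pair would then sit in one state with the same input left (inseparable). If every existing state is out, open a new one.
a: 0a undefined. 0a->0: no, a/aaaa meet in 0. Open state 1: 0a->1.
b: 0b undefined. 0b->0: no, a/ba meet in 1. 0b->1: ok.
aa: 1a undefined. 1a->0: ok.
ab: 1b undefined. 1b->0: no, bb/ba meet in 0. 1b->1: ok.
All examples now run through 2 states with every (state, symbol) defined. Accept strings end in {1}, Reject strings end in {0}; accept={1}.

states=2 start=0 accept={1} delta: 0a->1 0b->1 1a->0 1b->1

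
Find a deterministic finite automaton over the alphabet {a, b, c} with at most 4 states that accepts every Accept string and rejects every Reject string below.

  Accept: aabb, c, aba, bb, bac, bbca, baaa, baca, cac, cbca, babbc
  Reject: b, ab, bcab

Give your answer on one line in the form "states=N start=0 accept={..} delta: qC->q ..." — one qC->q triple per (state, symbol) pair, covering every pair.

states=2 start=0 accept={0} delta: 0a->0 0b->1 0c->0 1a->0 1b->0 1c->0

State merging on the prefix tree: take the shortest (then alphabetical) example prefix whose next move is undefined and point that move at state 0, else 1, else 2, ...; a target is out if some Accept/Reject pair would then sit in one state with the same input left (inseparable). If every existing state is out, open a new one.
a: 0a undefined. 0a->0: ok.
b: 0b undefined. 0b->0: no, aabb/b meet in 0. Open state 1: 0b->1.
c: 0c undefined. 0c->0: ok.
ba: 1a undefined. 1a->0: ok.
bb: 1b undefined. 1b->0: ok.
bc: 1c undefined. 1c->0: ok.
All examples now run through 2 states with every (state, symbol) defined. Accept strings end in {0}, Reject strings end in {1}; accept={0}.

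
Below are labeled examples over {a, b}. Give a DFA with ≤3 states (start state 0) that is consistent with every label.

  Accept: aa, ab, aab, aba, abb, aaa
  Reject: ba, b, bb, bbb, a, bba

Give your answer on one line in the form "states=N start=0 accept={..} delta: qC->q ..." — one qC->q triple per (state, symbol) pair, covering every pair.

Fold the examples into a partial DFA from state 0: repeatedly fix the first undefined (state, symbol) met by the shortest-then-alphabetical prefix, trying targets in increasing order and rejecting any under which an Accept and a Reject string meet in one state with the same remainder; add a state when all current targets are rejected. Accepting states are where Accept strings end.
a: 0a undefined. 0a->0: no, aa/a meet in 0. Open state 1: 0a->1.
b: 0b undefined. 0b->0: ok.
aa: 1a undefined. 1a->0: no, aa/b meet in 0. 1a->1: no, aa/ba meet in 1. Open state 2: 1a->2.
ab: 1b undefined. 1b->0: no, ab/b meet in 0. 1b->1: no, ab/ba meet in 1. 1b->2: ok.
aaa: 2a undefined. 2a->0: no, aba/b meet in 0. 2a->1: no, aba/ba meet in 1. 2a->2: ok.
aab: 2b undefined. 2b->0: no, aab/b meet in 0. 2b->1: no, aab/ba meet in 1. 2b->2: ok.
All examples now run through 3 states with every (state, symbol) defined. Accept strings end in {2}, Reject strings end in {0,1}; accept={2}.

states=3 start=0 accept={2} delta: 0a->1 0b->0 1a->2 1b->2 2a->2 2b->2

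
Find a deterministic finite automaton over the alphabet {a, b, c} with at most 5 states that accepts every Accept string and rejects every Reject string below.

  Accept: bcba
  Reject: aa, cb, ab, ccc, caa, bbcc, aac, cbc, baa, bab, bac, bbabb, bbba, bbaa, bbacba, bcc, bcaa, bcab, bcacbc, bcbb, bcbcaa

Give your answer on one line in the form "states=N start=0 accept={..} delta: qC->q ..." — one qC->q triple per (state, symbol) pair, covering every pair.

Grow the machine one transition at a time. Run the examples from 0; the earliest place one falls off (shortest prefix, ties alphabetical) gets sent to the lowest-numbered state that keeps every Accept/Reject pair distinguishable — a pair clashes when both reach the same state with identical unread suffix — and to a fresh state only if none does.
a: 0a undefined. 0a->0: ok.
b: 0b undefined. 0b->0: no, bcba/bbacba meet in 0 with "cba" left. Open state 1: 0b->1.
c: 0c undefined. 0c->0: ok.
ba: 1a undefined. 1a->0: ok.
bb: 1b undefined. 1b->0: ok.
bc: 1c undefined. 1c->0: no, bcba/aa meet in 0. 1c->1: no, bcba/aa meet in 0. Open state 2: 1c->2.
bca: 2a undefined. 2a->0: ok.
bcb: 2b undefined. 2b->0: no, bcba/aa meet in 0. 2b->1: no, bcba/aa meet in 0. 2b->2: no, bcba/aa meet in 0. Open state 3: 2b->3.
bcc: 2c undefined. 2c->0: ok.
bcba: 3a undefined. 3a->0: no, bcba/aa meet in 0. 3a->1: no, bcba/cb meet in 1. 3a->2: no, bcba/cbc meet in 2. 3a->3: ok.
bcbb: 3b undefined. 3b->0: ok.
bcbc: 3c undefined. 3c->0: ok.
All examples now run through 4 states with every (state, symbol) defined. Accept strings end in {3}, Reject strings end in {0,1,2}; accept={3}.

states=4 start=0 accept={3} delta: 0a->0 0b->1 0c->0 1a->0 1b->0 1c->2 2a->0 2b->3 2c->0 3a->3 3b->0 3c->0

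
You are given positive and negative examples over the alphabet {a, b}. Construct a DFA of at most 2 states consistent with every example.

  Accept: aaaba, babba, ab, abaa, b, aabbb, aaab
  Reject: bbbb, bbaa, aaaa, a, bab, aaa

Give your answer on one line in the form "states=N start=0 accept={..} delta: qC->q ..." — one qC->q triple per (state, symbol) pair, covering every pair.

states=2 start=0 accept={1} delta: 0a->0 0b->1 1a->1 1b->0

Grow the machine one transition at a time. Run the examples from 0; the earliest place one falls off (shortest prefix, ties alphabetical) gets sent to the lowest-numbered state that keeps every Accept/Reject pair distinguishable — a pair clashes when both reach the same state with identical unread suffix — and to a fresh state only if none does.
a: 0a undefined. 0a->0: ok.
b: 0b undefined. 0b->0: no, aaaba/bbbb meet in 0. Open state 1: 0b->1.
ba: 1a undefined. 1a->0: no, aaaba/aaaa meet in 0. 1a->1: ok.
bb: 1b undefined. 1b->0: ok.
All examples now run through 2 states with every (state, symbol) defined. Accept strings end in {1}, Reject strings end in {0}; accept={1}.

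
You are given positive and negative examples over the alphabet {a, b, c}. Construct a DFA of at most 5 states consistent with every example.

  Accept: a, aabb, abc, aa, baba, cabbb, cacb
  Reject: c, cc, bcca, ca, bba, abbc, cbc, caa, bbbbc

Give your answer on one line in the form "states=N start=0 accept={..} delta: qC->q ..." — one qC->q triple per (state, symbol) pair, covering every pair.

states=4 start=0 accept={0,3} delta: 0a->0 0b->1 0c->2 1a->0 1b->3 1c->0 2a->2 2b->0 2c->1 3a->1 3b->1 3c->1

State merging on the prefix tree: take the shortest (then alphabetical) example prefix whose next move is undefined and point that move at state 0, else 1, else 2, ...; a target is out if some Accept/Reject pair would then sit in one state with the same input left (inseparable). If every existing state is out, open a new one.
a: 0a undefined. 0a->0: ok.
b: 0b undefined. 0b->0: no, a/bba meet in 0. Open state 1: 0b->1.
c: 0c undefined. 0c->0: no, a/c meet in 0. 0c->1: no, abc/cc meet in 1 with "c" left. Open state 2: 0c->2.
ba: 1a undefined. 1a->0: ok.
bb: 1b undefined. 1b->0: no, a/bba meet in 0. 1b->1: no, a/bba meet in 0. 1b->2: no, aabb/c meet in 2. Open state 3: 1b->3.
bc: 1c undefined. 1c->0: ok.
ca: 2a undefined. 2a->0: no, a/bcca meet in 0. 2a->1: no, a/caa meet in 0. 2a->2: ok.
cb: 2b undefined. 2b->0: ok.
cc: 2c undefined. 2c->0: no, a/cc meet in 0. 2c->1: ok.
bba: 3a undefined. 3a->0: no, a/bba meet in 0. 3a->1: ok.
bbb: 3b undefined. 3b->0: no, a/bbbbc meet in 0. 3b->1: ok.
abbc: 3c undefined. 3c->0: no, a/abbc meet in 0. 3c->1: ok.
All examples now run through 4 states with every (state, symbol) defined. Accept strings end in {0,3}, Reject strings end in {1,2}; accept={0,3}.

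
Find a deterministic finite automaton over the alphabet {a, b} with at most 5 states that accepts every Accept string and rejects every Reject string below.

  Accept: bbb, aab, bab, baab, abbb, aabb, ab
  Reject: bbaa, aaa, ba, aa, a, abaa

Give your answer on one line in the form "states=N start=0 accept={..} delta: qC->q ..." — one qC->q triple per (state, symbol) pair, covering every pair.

Fold the examples into a partial DFA from state 0: repeatedly fix the first undefined (state, symbol) met by the shortest-then-alphabetical prefix, trying targets in increasing order and rejecting any under which an Accept and a Reject string meet in one state with the same remainder; add a state when all current targets are rejected. Accepting states are where Accept strings end.
a: 0a undefined. 0a->0: ok.
b: 0b undefined. 0b->0: no, bbb/bbaa meet in 0. Open state 1: 0b->1.
ba: 1a undefined. 1a->0: ok.
bb: 1b undefined. 1b->0: no, aabb/bbaa meet in 0. 1b->1: ok.
All examples now run through 2 states with every (state, symbol) defined. Accept strings end in {1}, Reject strings end in {0}; accept={1}.

states=2 start=0 accept={1} delta: 0a->0 0b->1 1a->0 1b->1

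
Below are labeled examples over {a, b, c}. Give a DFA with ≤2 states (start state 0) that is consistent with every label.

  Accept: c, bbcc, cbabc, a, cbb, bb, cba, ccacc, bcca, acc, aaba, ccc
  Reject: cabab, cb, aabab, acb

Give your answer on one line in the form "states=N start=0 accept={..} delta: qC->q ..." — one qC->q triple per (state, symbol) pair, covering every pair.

states=2 start=0 accept={0} delta: 0a->0 0b->1 0c->0 1a->0 1b->0 1c->0

Grow the machine one transition at a time. Run the examples from 0; the earliest place one falls off (shortest prefix, ties alphabetical) gets sent to the lowest-numbered state that keeps every Accept/Reject pair distinguishable — a pair clashes when both reach the same state with identical unread suffix — and to a fresh state only if none does.
a: 0a undefined. 0a->0: ok.
b: 0b undefined. 0b->0: no, a/aabab meet in 0. Open state 1: 0b->1.
c: 0c undefined. 0c->0: ok.
bb: 1b undefined. 1b->0: ok.
bc: 1c undefined. 1c->0: ok.
cba: 1a undefined. 1a->0: ok.
All examples now run through 2 states with every (state, symbol) defined. Accept strings end in {0}, Reject strings end in {1}; accept={0}.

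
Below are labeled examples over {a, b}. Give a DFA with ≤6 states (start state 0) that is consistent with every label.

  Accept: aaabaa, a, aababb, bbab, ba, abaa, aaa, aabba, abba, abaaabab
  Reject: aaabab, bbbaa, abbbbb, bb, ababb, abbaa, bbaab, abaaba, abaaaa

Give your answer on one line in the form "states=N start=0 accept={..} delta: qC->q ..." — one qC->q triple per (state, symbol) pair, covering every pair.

State merging on the prefix tree: take the shortest (then alphabetical) example prefix whose next move is undefined and point that move at state 0, else 1, else 2, ...; a target is out if some Accept/Reject pair would then sit in one state with the same input left (inseparable). If every existing state is out, open a new one.
a: 0a undefined. 0a->0: no, aababb/ababb meet in 0 with "babb" left. Open state 1: 0a->1.
b: 0b undefined. 0b->0: ok.
aa: 1a undefined. 1a->0: ok.
ab: 1b undefined. 1b->0: no, aaabaa/aaabab meet in 0. 1b->1: no, aaabaa/abbbbb meet in 1. Open state 2: 1b->2.
aba: 2a undefined. 2a->0: no, aaabaa/abaaaa meet in 1. 2a->1: no, aaabaa/bbbaa meet in 0. 2a->2: no, aaabaa/abaaaa meet in 2. Open state 3: 2a->3.
abb: 2b undefined. 2b->0: no, aababb/bbbaa meet in 0. 2b->1: no, a/abbaa meet in 1. 2b->2: no, aaabaa/abbaa meet in 3 with "a" left. 2b->3: ok.
abaa: 3a undefined. 3a->0: no, aaabaa/bbbaa meet in 0. 3a->1: no, aaabaa/abaaaa meet in 1. 3a->2: no, aaabaa/abaaba meet in 2. 3a->3: no, aaabaa/abbaa meet in 3. Open state 4: 3a->4.
abab: 3b undefined. 3b->0: ok.
abaaa: 4a undefined. 4a->0: no, a/abaaaa meet in 1. 4a->1: no, a/abbaa meet in 1. 4a->2: no, aababb/abaaaa meet in 3. 4a->3: no, aaabaa/abaaaa meet in 4. 4a->4: no, aaabaa/abbaa meet in 4. Open state 5: 4a->5.
abaab: 4b undefined. 4b->0: no, a/abaaba meet in 1. 4b->1: ok.
abaaaa: 5a undefined. 5a->0: ok.
abaaab: 5b undefined. 5b->0: ok.
All examples now run through 6 states with every (state, symbol) defined. Accept strings end in {1,2,3,4}, Reject strings end in {0,5}; accept={1,2,3,4}.

states=6 start=0 accept={1,2,3,4} delta: 0a->1 0b->0 1a->0 1b->2 2a->3 2b->3 3a->4 3b->0 4a->5 4b->1 5a->0 5b->0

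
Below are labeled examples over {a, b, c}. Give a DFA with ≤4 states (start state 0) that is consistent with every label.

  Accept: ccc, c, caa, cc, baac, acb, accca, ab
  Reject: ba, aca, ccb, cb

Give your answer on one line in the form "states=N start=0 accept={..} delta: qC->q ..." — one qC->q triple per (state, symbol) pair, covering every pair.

State merging on the prefix tree: take the shortest (then alphabetical) example prefix whose next move is undefined and point that move at state 0, else 1, else 2, ...; a target is out if some Accept/Reject pair would then sit in one state with the same input left (inseparable). If every existing state is out, open a new one.
a: 0a undefined. 0a->0: no, acb/cb meet in 0 with "cb" left. Open state 1: 0a->1.
b: 0b undefined. 0b->0: ok.
c: 0c undefined. 0c->0: no, ccc/ccb meet in 0. 0c->1: no, c/ba meet in 1. Open state 2: 0c->2.
ab: 1b undefined. 1b->0: ok.
ac: 1c undefined. 1c->0: ok.
ca: 2a undefined. 2a->0: no, caa/ba meet in 1. 2a->1: ok.
cb: 2b undefined. 2b->0: no, acb/cb meet in 0. 2b->1: ok.
cc: 2c undefined. 2c->0: no, cc/ccb meet in 0. 2c->1: no, ccc/ccb meet in 0. 2c->2: no, accca/ba meet in 1. Open state 3: 2c->3.
baa: 1a undefined. 1a->0: ok.
ccb: 3b undefined. 3b->0: no, caa/ccb meet in 0. 3b->1: ok.
ccc: 3c undefined. 3c->0: ok.
accca: 3a undefined. 3a->0: ok.
All examples now run through 4 states with every (state, symbol) defined. Accept strings end in {0,2,3}, Reject strings end in {1}; accept={0,2,3}.

states=4 start=0 accept={0,2,3} delta: 0a->1 0b->0 0c->2 1a->0 1b->0 1c->0 2a->1 2b->1 2c->3 3a->0 3b->1 3c->0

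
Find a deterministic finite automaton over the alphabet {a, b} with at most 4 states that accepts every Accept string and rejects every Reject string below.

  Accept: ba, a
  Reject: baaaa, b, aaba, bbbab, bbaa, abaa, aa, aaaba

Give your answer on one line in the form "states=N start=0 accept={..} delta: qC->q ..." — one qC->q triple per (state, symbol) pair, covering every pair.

states=3 start=0 accept={1} delta: 0a->1 0b->0 1a->2 1b->0 2a->2 2b->1

Fold the examples into a partial DFA from state 0: repeatedly fix the first undefined (state, symbol) met by the shortest-then-alphabetical prefix, trying targets in increasing order and rejecting any under which an Accept and a Reject string meet in one state with the same remainder; add a state when all current targets are rejected. Accepting states are where Accept strings end.
a: 0a undefined. 0a->0: no, ba/aaba meet in 0 with "ba" left. Open state 1: 0a->1.
b: 0b undefined. 0b->0: ok.
aa: 1a undefined. 1a->0: no, ba/aaba meet in 1. 1a->1: no, ba/baaaa meet in 1. Open state 2: 1a->2.
ab: 1b undefined. 1b->0: ok.
aaa: 2a undefined. 2a->0: no, ba/baaaa meet in 1. 2a->1: no, ba/aaaba meet in 1. 2a->2: ok.
aab: 2b undefined. 2b->0: no, ba/aaba meet in 1. 2b->1: ok.
All examples now run through 3 states with every (state, symbol) defined. Accept strings end in {1}, Reject strings end in {0,2}; accept={1}.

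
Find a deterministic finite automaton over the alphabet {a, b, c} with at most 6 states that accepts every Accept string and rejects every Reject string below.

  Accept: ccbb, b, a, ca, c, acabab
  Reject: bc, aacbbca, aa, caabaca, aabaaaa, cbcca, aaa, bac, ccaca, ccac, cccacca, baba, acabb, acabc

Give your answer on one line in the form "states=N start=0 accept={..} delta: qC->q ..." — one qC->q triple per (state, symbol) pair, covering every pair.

Fold the examples into a partial DFA from state 0: repeatedly fix the first undefined (state, symbol) met by the shortest-then-alphabetical prefix, trying targets in increasing order and rejecting any under which an Accept and a Reject string meet in one state with the same remainder; add a state when all current targets are rejected. Accepting states are where Accept strings end.
a: 0a undefined. 0a->0: no, a/aa meet in 0. Open state 1: 0a->1.
b: 0b undefined. 0b->0: no, c/bc meet in 0 with "c" left. 0b->1: ok.
c: 0c undefined. 0c->0: ok.
aa: 1a undefined. 1a->0: no, b/caabaca meet in 1. 1a->1: no, b/aa meet in 1. Open state 2: 1a->2.
ac: 1c undefined. 1c->0: no, b/cbcca meet in 1. 1c->1: no, b/bc meet in 1. 1c->2: ok.
aaa: 2a undefined. 2a->0: no, ccbb/acabb meet in 1 with "b" left. 2a->1: no, b/aaa meet in 1. 2a->2: ok.
aab: 2b undefined. 2b->0: no, b/baba meet in 1. 2b->1: no, ccbb/acabb meet in 1 with "b" left. 2b->2: no, acabab/bc meet in 2. Open state 3: 2b->3.
aac: 2c undefined. 2c->0: no, b/cbcca meet in 1. 2c->1: no, b/bac meet in 1. 2c->2: ok.
aaba: 3a undefined. 3a->0: no, b/caabaca meet in 1. 3a->1: no, b/baba meet in 1. 3a->2: ok.
ccbb: 1b undefined. 1b->0: ok.
aacbb: 3b undefined. 3b->0: no, ccbb/acabb meet in 0. 3b->1: no, b/acabb meet in 1. 3b->2: ok.
acabc: 3c undefined. 3c->0: no, ccbb/acabc meet in 0. 3c->1: no, b/acabc meet in 1. 3c->2: ok.
All examples now run through 4 states with every (state, symbol) defined. Accept strings end in {0,1,3}, Reject strings end in {2}; accept={0,1,3}.

states=4 start=0 accept={0,1,3} delta: 0a->1 0b->1 0c->0 1a->2 1b->0 1c->2 2a->2 2b->3 2c->2 3a->2 3b->2 3c->2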